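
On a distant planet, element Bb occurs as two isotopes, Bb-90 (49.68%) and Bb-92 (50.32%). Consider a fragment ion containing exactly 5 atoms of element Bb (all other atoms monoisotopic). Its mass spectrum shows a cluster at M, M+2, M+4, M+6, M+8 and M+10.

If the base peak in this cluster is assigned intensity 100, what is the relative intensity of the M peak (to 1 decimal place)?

Term probabilities: M 0.0303, M+2 0.1533, M+4 0.3105, M+6 0.3145, M+8 0.1593, M+10 0.0323. Base peak = M+6.
P(M+6) = C(5,3) × 0.4968^2 × 0.5032^3 = 10 × 0.24681024 × 0.12741539 = 0.314474 (base)
P(M) = C(5,0) × 0.4968^5 × 0.5032^0 = 1 × 0.03026272 × 1.0000 = 0.030263
Relative intensity = 0.030263 / 0.314474 × 100 = 9.6

9.6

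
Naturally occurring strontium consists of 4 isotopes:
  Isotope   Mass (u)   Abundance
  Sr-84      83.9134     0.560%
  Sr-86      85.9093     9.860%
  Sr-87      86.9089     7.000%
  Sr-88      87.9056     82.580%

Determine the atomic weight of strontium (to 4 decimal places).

Ar = Σ fᵢ·mᵢ = 0.00560 × 83.9134 + 0.09860 × 85.9093 + 0.07000 × 86.9089 + 0.82580 × 87.9056
= 0.46992 + 8.47066 + 6.08362 + 72.59244 = 87.61664 u

87.6166 u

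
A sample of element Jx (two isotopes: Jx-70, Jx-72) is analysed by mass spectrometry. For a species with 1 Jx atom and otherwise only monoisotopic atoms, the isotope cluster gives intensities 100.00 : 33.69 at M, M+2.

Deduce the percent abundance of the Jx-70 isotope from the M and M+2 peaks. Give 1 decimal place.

74.8%

If p is the fraction of Jx that is Jx-70, then I(M+2)/I(M) = [C(1,1)·p^0·(1−p)] / p^1 = 1·(1−p)/p = 33.69/100.00 = 0.3369
(1−p)/p = 0.3369/1 = 0.3369  ⇒  p = 1/(1 + 0.3369) = 0.7480
Jx-70: 74.8%, Jx-72: 25.2%.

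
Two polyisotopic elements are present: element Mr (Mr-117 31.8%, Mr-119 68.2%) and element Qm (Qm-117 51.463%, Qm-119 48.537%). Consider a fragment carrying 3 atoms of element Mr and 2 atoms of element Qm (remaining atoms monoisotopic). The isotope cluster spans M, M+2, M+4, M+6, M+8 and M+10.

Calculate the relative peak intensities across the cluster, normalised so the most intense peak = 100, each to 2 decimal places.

2.40 : 19.99 : 64.46 : 100.00 : 74.21 : 21.08

Element Mr pattern (n=3): 0.03215743 : 0.2068997 : 0.4437283 : 0.31721457
Element Qm pattern (n=2): 0.26484404 : 0.49957193 : 0.23558404
Convolve the two distributions (both contribute in 2-u steps):
  M: 0.03215743×0.26484404 = 0.008517
  M+2: 0.03215743×0.49957193 + 0.2068997×0.26484404 = 0.070861
  M+4: 0.03215743×0.23558404 + 0.2068997×0.49957193 + 0.4437283×0.26484404 = 0.228456
  M+6: 0.2068997×0.23558404 + 0.4437283×0.49957193 + 0.31721457×0.26484404 = 0.354429
  M+8: 0.4437283×0.23558404 + 0.31721457×0.49957193 = 0.263007
  M+10: 0.31721457×0.23558404 = 0.074731
Scale to base peak (0.354429) = 100: 2.40 : 19.99 : 64.46 : 100.00 : 74.21 : 21.08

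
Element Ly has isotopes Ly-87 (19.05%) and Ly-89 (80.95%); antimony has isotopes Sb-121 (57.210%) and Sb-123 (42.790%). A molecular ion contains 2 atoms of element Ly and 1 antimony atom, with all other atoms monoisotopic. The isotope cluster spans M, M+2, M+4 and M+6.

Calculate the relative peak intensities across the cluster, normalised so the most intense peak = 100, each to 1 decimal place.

4.1 : 37.9 : 100.0 : 55.3

Element Ly pattern (n=2): 0.03629025 : 0.3084195 : 0.65529025
Antimony pattern (n=1): 0.5721 : 0.4279
Convolve the two distributions (both contribute in 2-u steps):
  M: 0.03629025×0.5721 = 0.020762
  M+2: 0.03629025×0.4279 + 0.3084195×0.5721 = 0.191975
  M+4: 0.3084195×0.4279 + 0.65529025×0.5721 = 0.506864
  M+6: 0.65529025×0.4279 = 0.280399
Scale to base peak (0.506864) = 100: 4.1 : 37.9 : 100.0 : 55.3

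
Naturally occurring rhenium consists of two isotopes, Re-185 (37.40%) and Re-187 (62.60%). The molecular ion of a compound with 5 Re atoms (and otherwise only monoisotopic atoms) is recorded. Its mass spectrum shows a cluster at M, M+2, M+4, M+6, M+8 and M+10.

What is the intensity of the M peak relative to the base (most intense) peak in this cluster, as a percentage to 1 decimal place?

Binomial terms of (0.3740 + 0.6260)^5: M 0.0073, M+2 0.0612, M+4 0.2050, M+6 0.3431, M+8 0.2872, M+10 0.0961 → M+6 is the base peak.
P(M+6) = C(5,3) × 0.3740^2 × 0.6260^3 = 10 × 0.139876 × 0.24531438 = 0.343136 (base)
P(M) = C(5,0) × 0.3740^5 × 0.6260^0 = 1 × 0.00731742 × 1.0000 = 0.007317
Relative intensity = 0.007317 / 0.343136 × 100 = 2.1

2.1%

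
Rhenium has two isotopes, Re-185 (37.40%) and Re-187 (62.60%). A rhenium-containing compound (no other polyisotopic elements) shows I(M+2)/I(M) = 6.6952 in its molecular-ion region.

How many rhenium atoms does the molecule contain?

The M+2/M ratio from n Re atoms is n · q/p = n · 0.6260/0.3740.
n = 6.6952 × 0.3740/0.6260 = 4.00 ≈ 4

4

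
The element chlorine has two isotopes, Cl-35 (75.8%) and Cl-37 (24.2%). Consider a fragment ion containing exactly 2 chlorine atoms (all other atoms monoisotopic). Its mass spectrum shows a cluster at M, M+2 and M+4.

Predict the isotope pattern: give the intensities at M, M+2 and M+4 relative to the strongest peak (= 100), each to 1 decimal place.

Expanding (0.758 + 0.242)^2:
P(M) = 0.758^2 = 0.574564
P(M+2) = 2 × 0.758^1 × 0.242^1 = 0.366872
P(M+4) = 0.242^2 = 0.058564
The M peak is largest (0.574564); scaling to 100 gives 100.0 : 63.9 : 10.2.

100.0 : 63.9 : 10.2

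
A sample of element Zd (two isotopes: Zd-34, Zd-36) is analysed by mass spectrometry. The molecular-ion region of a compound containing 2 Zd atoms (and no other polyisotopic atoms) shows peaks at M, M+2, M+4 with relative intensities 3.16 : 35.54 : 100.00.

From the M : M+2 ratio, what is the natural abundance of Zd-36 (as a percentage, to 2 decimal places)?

84.90%

Let p = fractional abundance of Zd-34. I(M+2)/I(M) = [C(2,1)·p^1·(1−p)] / p^2 = 2·(1−p)/p = 35.54/3.16 = 11.2468
(1−p)/p = 11.2468/2 = 5.6234  ⇒  p = 1/(1 + 5.6234) = 0.1510
Zd-34: 15.10%, Zd-36: 84.90%.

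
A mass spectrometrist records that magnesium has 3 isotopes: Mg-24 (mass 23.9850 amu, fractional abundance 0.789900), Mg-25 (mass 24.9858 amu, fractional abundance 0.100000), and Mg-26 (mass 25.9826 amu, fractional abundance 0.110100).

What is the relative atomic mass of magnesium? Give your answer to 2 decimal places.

The abundance-weighted mean is 0.789900 × 23.9850 + 0.100000 × 24.9858 + 0.110100 × 25.9826
= 18.94575 + 2.49858 + 2.86068 = 24.30501 amu

24.31 amu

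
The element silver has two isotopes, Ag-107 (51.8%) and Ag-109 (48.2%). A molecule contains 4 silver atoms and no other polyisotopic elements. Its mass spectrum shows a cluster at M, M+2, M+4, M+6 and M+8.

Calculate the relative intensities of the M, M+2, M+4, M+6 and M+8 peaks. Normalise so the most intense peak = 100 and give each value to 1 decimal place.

Each Ag atom is independently Ag-107 (p = 0.518) or Ag-109 (q = 0.482); the cluster is the binomial expansion (p + q)^4.
P(M) = 0.518^4 = 0.071998
P(M+2) = 4 × 0.518^3 × 0.482^1 = 0.267976
P(M+4) = 6 × 0.518^2 × 0.482^2 = 0.374029
P(M+6) = 4 × 0.518^1 × 0.482^3 = 0.232023
P(M+8) = 0.482^4 = 0.053974
The M+4 peak is largest (0.374029); scaling to 100 gives 19.2 : 71.6 : 100.0 : 62.0 : 14.4.

19.2 : 71.6 : 100.0 : 62.0 : 14.4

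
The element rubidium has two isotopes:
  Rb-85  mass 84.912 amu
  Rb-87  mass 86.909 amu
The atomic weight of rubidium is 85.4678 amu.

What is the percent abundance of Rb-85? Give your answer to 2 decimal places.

72.17%

With x = fraction of Rb-85 (so Rb-87 is 1 − x):
84.912·x + 86.909·(1 − x) = 85.4678
(84.912 − 86.909)·x = 85.4678 − 86.909
x = -1.4412 / -1.997 = 0.72168 → 72.17% Rb-85, 27.83% Rb-87.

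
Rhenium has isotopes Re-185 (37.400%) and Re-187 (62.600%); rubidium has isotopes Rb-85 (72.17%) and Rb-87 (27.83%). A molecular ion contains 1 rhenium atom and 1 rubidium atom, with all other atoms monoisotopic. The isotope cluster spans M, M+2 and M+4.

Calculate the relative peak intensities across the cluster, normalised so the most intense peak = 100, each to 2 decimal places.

Rhenium pattern (n=1): 0.3740 : 0.6260
Rubidium pattern (n=1): 0.7217 : 0.2783
Convolve the two distributions (both contribute in 2-u steps):
  M: 0.3740×0.7217 = 0.269916
  M+2: 0.3740×0.2783 + 0.6260×0.7217 = 0.555868
  M+4: 0.6260×0.2783 = 0.174216
Scale to base peak (0.555868) = 100: 48.56 : 100.00 : 31.34

48.56 : 100.00 : 31.34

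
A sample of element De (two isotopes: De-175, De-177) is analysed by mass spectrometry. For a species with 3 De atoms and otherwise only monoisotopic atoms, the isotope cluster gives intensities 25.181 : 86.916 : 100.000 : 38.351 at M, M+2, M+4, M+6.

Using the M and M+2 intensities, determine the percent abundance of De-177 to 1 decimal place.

Write p for the De-175 fraction. I(M+2)/I(M) = [C(3,1)·p^2·(1−p)] / p^3 = 3·(1−p)/p = 86.916/25.181 = 3.4517
(1−p)/p = 3.4517/3 = 1.1506  ⇒  p = 1/(1 + 1.1506) = 0.4650
De-175: 46.5%, De-177: 53.5%.

53.5%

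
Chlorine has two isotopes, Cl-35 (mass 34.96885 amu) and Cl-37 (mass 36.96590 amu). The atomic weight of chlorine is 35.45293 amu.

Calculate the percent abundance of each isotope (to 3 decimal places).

Let x be the fractional abundance of Cl-35; then Cl-37 has abundance 1 − x.
34.96885·x + 36.96590·(1 − x) = 35.45293
(34.96885 − 36.96590)·x = 35.45293 − 36.96590
x = -1.51297 / -1.99705 = 0.75760 → 75.760% Cl-35, 24.240% Cl-37.

Cl-35: 75.760%, Cl-37: 24.240%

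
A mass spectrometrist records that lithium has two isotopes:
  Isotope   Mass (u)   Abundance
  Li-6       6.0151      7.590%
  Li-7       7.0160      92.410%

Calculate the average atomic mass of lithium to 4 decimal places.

6.9400 u

Weight each isotope mass by its fractional abundance: 0.07590 × 6.0151 + 0.92410 × 7.0160
= 0.45655 + 6.48349 = 6.94004 u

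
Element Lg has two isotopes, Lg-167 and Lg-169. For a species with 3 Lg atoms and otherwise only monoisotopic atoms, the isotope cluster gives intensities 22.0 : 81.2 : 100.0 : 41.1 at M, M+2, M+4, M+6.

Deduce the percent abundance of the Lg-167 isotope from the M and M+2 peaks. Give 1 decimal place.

44.8%

Write p for the Lg-167 fraction. I(M+2)/I(M) = [C(3,1)·p^2·(1−p)] / p^3 = 3·(1−p)/p = 81.2/22.0 = 3.6909
(1−p)/p = 3.6909/3 = 1.2303  ⇒  p = 1/(1 + 1.2303) = 0.4484
Lg-167: 44.8%, Lg-169: 55.2%.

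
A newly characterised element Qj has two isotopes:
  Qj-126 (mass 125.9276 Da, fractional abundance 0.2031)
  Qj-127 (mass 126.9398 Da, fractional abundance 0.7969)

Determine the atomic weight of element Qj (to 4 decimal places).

126.7342 Da

Ar = Σ fᵢ·mᵢ = 0.2031 × 125.9276 + 0.7969 × 126.9398
= 25.57590 + 101.15833 = 126.73423 Da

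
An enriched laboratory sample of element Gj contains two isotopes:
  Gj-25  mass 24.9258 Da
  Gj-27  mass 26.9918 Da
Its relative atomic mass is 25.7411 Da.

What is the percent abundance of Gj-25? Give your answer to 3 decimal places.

60.537%

With x = fraction of Gj-25 (so Gj-27 is 1 − x):
24.9258·x + 26.9918·(1 − x) = 25.7411
(24.9258 − 26.9918)·x = 25.7411 − 26.9918
x = -1.2507 / -2.0660 = 0.60537 → 60.537% Gj-25, 39.463% Gj-27.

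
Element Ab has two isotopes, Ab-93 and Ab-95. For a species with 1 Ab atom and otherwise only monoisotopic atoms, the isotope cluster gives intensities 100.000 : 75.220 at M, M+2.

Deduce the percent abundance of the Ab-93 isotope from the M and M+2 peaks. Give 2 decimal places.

57.07%

Let p = fractional abundance of Ab-93. I(M+2)/I(M) = [C(1,1)·p^0·(1−p)] / p^1 = 1·(1−p)/p = 75.220/100.000 = 0.7522
(1−p)/p = 0.7522/1 = 0.7522  ⇒  p = 1/(1 + 0.7522) = 0.5707
Ab-93: 57.07%, Ab-95: 42.93%.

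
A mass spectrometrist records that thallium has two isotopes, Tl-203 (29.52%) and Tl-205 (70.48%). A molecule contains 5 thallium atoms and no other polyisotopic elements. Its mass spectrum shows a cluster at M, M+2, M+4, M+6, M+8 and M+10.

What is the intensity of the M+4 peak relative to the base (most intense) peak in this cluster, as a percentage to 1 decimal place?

Term probabilities: M 0.0022, M+2 0.0268, M+4 0.1278, M+6 0.3051, M+8 0.3642, M+10 0.1739. Base peak = M+8.
P(M+8) = C(5,4) × 0.2952^1 × 0.7048^4 = 5 × 0.2952 × 0.24675365 = 0.364208 (base)
P(M+4) = C(5,2) × 0.2952^3 × 0.7048^2 = 10 × 0.02572463 × 0.49674304 = 0.127785
Relative intensity = 0.127785 / 0.364208 × 100 = 35.1

35.1%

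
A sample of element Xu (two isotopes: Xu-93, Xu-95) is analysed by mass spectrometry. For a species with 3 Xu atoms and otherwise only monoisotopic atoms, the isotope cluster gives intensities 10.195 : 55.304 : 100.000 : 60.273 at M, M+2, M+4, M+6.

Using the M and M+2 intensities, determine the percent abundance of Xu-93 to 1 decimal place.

Write p for the Xu-93 fraction. I(M+2)/I(M) = [C(3,1)·p^2·(1−p)] / p^3 = 3·(1−p)/p = 55.304/10.195 = 5.4246
(1−p)/p = 5.4246/3 = 1.8082  ⇒  p = 1/(1 + 1.8082) = 0.3561
Xu-93: 35.6%, Xu-95: 64.4%.

35.6%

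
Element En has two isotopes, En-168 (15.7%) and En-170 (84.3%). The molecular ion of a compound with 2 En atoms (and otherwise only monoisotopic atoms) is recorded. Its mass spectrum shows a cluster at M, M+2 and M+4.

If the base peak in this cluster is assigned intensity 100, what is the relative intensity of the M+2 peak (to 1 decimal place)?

Term probabilities: M 0.0246, M+2 0.2647, M+4 0.7106. Base peak = M+4.
P(M+4) = C(2,2) × 0.157^0 × 0.843^2 = 1 × 1.0000 × 0.710649 = 0.710649 (base)
P(M+2) = C(2,1) × 0.157^1 × 0.843^1 = 2 × 0.1570 × 0.8430 = 0.264702
Relative intensity = 0.264702 / 0.710649 × 100 = 37.2

37.2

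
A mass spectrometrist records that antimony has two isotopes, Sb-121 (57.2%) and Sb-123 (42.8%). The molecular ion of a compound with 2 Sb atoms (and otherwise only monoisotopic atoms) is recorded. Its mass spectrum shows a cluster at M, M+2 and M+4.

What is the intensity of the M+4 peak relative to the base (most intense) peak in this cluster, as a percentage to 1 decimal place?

Binomial terms of (0.572 + 0.428)^2: M 0.3272, M+2 0.4896, M+4 0.1832 → M+2 is the base peak.
P(M+2) = C(2,1) × 0.572^1 × 0.428^1 = 2 × 0.5720 × 0.4280 = 0.489632 (base)
P(M+4) = C(2,2) × 0.572^0 × 0.428^2 = 1 × 1.0000 × 0.183184 = 0.183184
Relative intensity = 0.183184 / 0.489632 × 100 = 37.4

37.4%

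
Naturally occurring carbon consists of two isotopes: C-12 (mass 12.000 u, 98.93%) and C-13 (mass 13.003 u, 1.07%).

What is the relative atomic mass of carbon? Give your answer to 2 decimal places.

The abundance-weighted mean is 0.9893 × 12.000 + 0.0107 × 13.003
= 11.8716 + 0.1391 = 12.0107 u

12.01 u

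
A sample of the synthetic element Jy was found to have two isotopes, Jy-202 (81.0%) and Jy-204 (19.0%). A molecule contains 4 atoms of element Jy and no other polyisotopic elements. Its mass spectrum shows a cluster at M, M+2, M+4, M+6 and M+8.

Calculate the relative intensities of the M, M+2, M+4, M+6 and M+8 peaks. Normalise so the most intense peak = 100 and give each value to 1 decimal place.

Expanding (0.810 + 0.190)^4:
P(M) = 0.810^4 = 0.430467
P(M+2) = 4 × 0.810^3 × 0.190^1 = 0.403895
P(M+4) = 6 × 0.810^2 × 0.190^2 = 0.142111
P(M+6) = 4 × 0.810^1 × 0.190^3 = 0.022223
P(M+8) = 0.190^4 = 0.001303
The M peak is largest (0.430467); scaling to 100 gives 100.0 : 93.8 : 33.0 : 5.2 : 0.3.

100.0 : 93.8 : 33.0 : 5.2 : 0.3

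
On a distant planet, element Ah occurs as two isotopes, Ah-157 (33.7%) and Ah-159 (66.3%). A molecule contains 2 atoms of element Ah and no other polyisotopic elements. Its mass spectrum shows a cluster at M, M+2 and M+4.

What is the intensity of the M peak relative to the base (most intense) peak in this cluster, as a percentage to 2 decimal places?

Term probabilities: M 0.1136, M+2 0.4469, M+4 0.4396. Base peak = M+2.
P(M+2) = C(2,1) × 0.337^1 × 0.663^1 = 2 × 0.3370 × 0.6630 = 0.446862 (base)
P(M) = C(2,0) × 0.337^2 × 0.663^0 = 1 × 0.113569 × 1.0000 = 0.113569
Relative intensity = 0.113569 / 0.446862 × 100 = 25.41

25.41%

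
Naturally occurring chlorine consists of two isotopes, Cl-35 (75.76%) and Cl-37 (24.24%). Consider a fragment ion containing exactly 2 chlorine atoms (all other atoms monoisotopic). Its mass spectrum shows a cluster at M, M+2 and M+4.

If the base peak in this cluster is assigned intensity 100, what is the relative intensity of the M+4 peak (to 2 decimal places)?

10.24

Binomial terms of (0.7576 + 0.2424)^2: M 0.5740, M+2 0.3673, M+4 0.0588 → M is the base peak.
P(M) = C(2,0) × 0.7576^2 × 0.2424^0 = 1 × 0.57395776 × 1.0000 = 0.573958 (base)
P(M+4) = C(2,2) × 0.7576^0 × 0.2424^2 = 1 × 1.0000 × 0.05875776 = 0.058758
Relative intensity = 0.058758 / 0.573958 × 100 = 10.24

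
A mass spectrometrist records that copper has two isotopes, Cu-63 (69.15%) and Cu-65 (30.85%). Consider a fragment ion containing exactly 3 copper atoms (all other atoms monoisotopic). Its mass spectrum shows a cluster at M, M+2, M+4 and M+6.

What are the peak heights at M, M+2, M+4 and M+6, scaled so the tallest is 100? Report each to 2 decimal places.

74.72 : 100.00 : 44.61 : 6.63

Each Cu atom is independently Cu-63 (p = 0.6915) or Cu-65 (q = 0.3085); the cluster is the binomial expansion (p + q)^3.
P(M) = 0.6915^3 = 0.330656
P(M+2) = 3 × 0.6915^2 × 0.3085^1 = 0.442548
P(M+4) = 3 × 0.6915^1 × 0.3085^2 = 0.197435
P(M+6) = 0.3085^3 = 0.029361
The M+2 peak is largest (0.442548); scaling to 100 gives 74.72 : 100.00 : 44.61 : 6.63.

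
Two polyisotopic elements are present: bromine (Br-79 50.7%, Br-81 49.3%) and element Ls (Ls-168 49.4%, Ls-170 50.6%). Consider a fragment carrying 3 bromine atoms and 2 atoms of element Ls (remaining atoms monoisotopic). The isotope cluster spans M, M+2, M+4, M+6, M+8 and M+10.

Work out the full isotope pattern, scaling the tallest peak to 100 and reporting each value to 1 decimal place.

10.1 : 50.4 : 100.0 : 99.3 : 49.3 : 9.8

Bromine pattern (n=3): 0.13032384 : 0.38017547 : 0.36967753 : 0.11982316
Element Ls pattern (n=2): 0.244036 : 0.499928 : 0.256036
Convolve the two distributions (both contribute in 2-u steps):
  M: 0.13032384×0.244036 = 0.031804
  M+2: 0.13032384×0.499928 + 0.38017547×0.244036 = 0.157929
  M+4: 0.13032384×0.256036 + 0.38017547×0.499928 + 0.36967753×0.244036 = 0.313643
  M+6: 0.38017547×0.256036 + 0.36967753×0.499928 + 0.11982316×0.244036 = 0.311392
  M+8: 0.36967753×0.256036 + 0.11982316×0.499928 = 0.154554
  M+10: 0.11982316×0.256036 = 0.030679
Scale to base peak (0.313643) = 100: 10.1 : 50.4 : 100.0 : 99.3 : 49.3 : 9.8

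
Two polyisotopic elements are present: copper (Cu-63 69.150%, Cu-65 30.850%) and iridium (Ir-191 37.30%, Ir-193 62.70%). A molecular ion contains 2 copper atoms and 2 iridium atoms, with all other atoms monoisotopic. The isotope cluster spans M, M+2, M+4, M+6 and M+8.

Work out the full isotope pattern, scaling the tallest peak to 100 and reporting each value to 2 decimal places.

Copper pattern (n=2): 0.47817225 : 0.4266555 : 0.09517225
Iridium pattern (n=2): 0.139129 : 0.467742 : 0.393129
Convolve the two distributions (both contribute in 2-u steps):
  M: 0.47817225×0.139129 = 0.066528
  M+2: 0.47817225×0.467742 + 0.4266555×0.139129 = 0.283021
  M+4: 0.47817225×0.393129 + 0.4266555×0.467742 + 0.09517225×0.139129 = 0.400789
  M+6: 0.4266555×0.393129 + 0.09517225×0.467742 = 0.212247
  M+8: 0.09517225×0.393129 = 0.037415
Scale to base peak (0.400789) = 100: 16.60 : 70.62 : 100.00 : 52.96 : 9.34

16.60 : 70.62 : 100.00 : 52.96 : 9.34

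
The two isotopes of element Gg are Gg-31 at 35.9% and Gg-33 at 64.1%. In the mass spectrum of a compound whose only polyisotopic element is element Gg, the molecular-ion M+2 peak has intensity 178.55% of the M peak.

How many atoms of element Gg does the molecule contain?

1

With n Gg atoms, P(M+2)/P(M) = C(n,1)·p^(n−1)q / p^n = n·q/p = n · 0.641/0.359.
n = 1.7855 × 0.359/0.641 = 1.00 ≈ 1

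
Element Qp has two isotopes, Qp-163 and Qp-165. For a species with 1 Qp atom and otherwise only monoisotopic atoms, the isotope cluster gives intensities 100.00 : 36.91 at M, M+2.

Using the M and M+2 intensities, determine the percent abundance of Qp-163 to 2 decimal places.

73.04%

Let p = fractional abundance of Qp-163. I(M+2)/I(M) = [C(1,1)·p^0·(1−p)] / p^1 = 1·(1−p)/p = 36.91/100.00 = 0.3691
(1−p)/p = 0.3691/1 = 0.3691  ⇒  p = 1/(1 + 0.3691) = 0.7304
Qp-163: 73.04%, Qp-165: 26.96%.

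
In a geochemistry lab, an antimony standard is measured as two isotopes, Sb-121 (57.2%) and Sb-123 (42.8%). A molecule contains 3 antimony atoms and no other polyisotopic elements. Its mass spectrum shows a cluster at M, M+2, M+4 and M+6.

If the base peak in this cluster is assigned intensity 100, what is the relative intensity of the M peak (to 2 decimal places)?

Term probabilities: M 0.1871, M+2 0.4201, M+4 0.3143, M+6 0.0784. Base peak = M+2.
P(M+2) = C(3,1) × 0.572^2 × 0.428^1 = 3 × 0.327184 × 0.4280 = 0.420104 (base)
P(M) = C(3,0) × 0.572^3 × 0.428^0 = 1 × 0.18714925 × 1.0000 = 0.187149
Relative intensity = 0.187149 / 0.420104 × 100 = 44.55

44.55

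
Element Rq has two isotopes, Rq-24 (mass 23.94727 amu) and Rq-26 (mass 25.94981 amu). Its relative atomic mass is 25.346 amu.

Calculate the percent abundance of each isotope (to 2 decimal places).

With x = fraction of Rq-24 (so Rq-26 is 1 − x):
23.94727·x + 25.94981·(1 − x) = 25.346
(23.94727 − 25.94981)·x = 25.346 − 25.94981
x = -0.60381 / -2.00254 = 0.30152 → 30.15% Rq-24, 69.85% Rq-26.

Rq-24: 30.15%, Rq-26: 69.85%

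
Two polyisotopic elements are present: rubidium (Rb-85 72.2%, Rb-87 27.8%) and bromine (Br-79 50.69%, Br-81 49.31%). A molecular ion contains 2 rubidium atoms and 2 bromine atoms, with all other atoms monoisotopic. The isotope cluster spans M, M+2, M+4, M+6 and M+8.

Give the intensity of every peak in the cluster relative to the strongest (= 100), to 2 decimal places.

Rubidium pattern (n=2): 0.521284 : 0.401432 : 0.077284
Bromine pattern (n=2): 0.25694761 : 0.49990478 : 0.24314761
Convolve the two distributions (both contribute in 2-u steps):
  M: 0.521284×0.25694761 = 0.133943
  M+2: 0.521284×0.49990478 + 0.401432×0.25694761 = 0.363739
  M+4: 0.521284×0.24314761 + 0.401432×0.49990478 + 0.077284×0.25694761 = 0.347285
  M+6: 0.401432×0.24314761 + 0.077284×0.49990478 = 0.136242
  M+8: 0.077284×0.24314761 = 0.018791
Scale to base peak (0.363739) = 100: 36.82 : 100.00 : 95.48 : 37.46 : 5.17

36.82 : 100.00 : 95.48 : 37.46 : 5.17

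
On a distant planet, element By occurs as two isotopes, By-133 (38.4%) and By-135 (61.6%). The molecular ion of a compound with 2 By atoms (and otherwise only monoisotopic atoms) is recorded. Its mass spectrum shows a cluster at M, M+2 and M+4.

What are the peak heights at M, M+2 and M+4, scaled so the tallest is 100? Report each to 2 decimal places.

Expanding (0.384 + 0.616)^2:
P(M) = 0.384^2 = 0.147456
P(M+2) = 2 × 0.384^1 × 0.616^1 = 0.473088
P(M+4) = 0.616^2 = 0.379456
The M+2 peak is largest (0.473088); scaling to 100 gives 31.17 : 100.00 : 80.21.

31.17 : 100.00 : 80.21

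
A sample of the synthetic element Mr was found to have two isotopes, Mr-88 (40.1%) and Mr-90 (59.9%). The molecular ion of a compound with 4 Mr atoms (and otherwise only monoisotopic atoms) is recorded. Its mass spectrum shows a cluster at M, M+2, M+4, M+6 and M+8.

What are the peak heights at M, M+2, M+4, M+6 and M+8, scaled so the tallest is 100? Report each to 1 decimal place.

7.5 : 44.6 : 100.0 : 99.6 : 37.2

The 4 Mr atoms are independent, so intensities follow the terms of (0.401 + 0.599)^4.
P(M) = 0.401^4 = 0.025857
P(M+2) = 4 × 0.401^3 × 0.599^1 = 0.154497
P(M+4) = 6 × 0.401^2 × 0.599^2 = 0.346173
P(M+6) = 4 × 0.401^1 × 0.599^3 = 0.344735
P(M+8) = 0.599^4 = 0.128738
The M+4 peak is largest (0.346173); scaling to 100 gives 7.5 : 44.6 : 100.0 : 99.6 : 37.2.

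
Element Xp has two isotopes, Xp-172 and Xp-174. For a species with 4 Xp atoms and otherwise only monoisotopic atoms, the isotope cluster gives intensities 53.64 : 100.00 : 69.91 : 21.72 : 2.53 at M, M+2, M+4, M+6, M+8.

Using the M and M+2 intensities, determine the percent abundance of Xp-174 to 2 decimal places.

31.79%

If p is the fraction of Xp that is Xp-172, then I(M+2)/I(M) = [C(4,1)·p^3·(1−p)] / p^4 = 4·(1−p)/p = 100.00/53.64 = 1.8643
(1−p)/p = 1.8643/4 = 0.4661  ⇒  p = 1/(1 + 0.4661) = 0.6821
Xp-172: 68.21%, Xp-174: 31.79%.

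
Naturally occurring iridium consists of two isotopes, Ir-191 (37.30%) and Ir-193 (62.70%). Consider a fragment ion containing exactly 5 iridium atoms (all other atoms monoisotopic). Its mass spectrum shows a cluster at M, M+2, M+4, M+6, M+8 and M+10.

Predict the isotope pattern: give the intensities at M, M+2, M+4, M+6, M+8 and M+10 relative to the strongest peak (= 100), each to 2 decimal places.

2.11 : 17.70 : 59.49 : 100.00 : 84.05 : 28.26

The 5 Ir atoms are independent, so intensities follow the terms of (0.3730 + 0.6270)^5.
P(M) = 0.3730^5 = 0.007220
P(M+2) = 5 × 0.3730^4 × 0.6270^1 = 0.060684
P(M+4) = 10 × 0.3730^3 × 0.6270^2 = 0.204015
P(M+6) = 10 × 0.3730^2 × 0.6270^3 = 0.342942
P(M+8) = 5 × 0.3730^1 × 0.6270^4 = 0.288237
P(M+10) = 0.6270^5 = 0.096903
The M+6 peak is largest (0.342942); scaling to 100 gives 2.11 : 17.70 : 59.49 : 100.00 : 84.05 : 28.26.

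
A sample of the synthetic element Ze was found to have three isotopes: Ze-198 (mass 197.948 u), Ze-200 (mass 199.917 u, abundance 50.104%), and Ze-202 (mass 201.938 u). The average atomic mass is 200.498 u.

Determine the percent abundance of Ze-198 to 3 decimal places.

10.712%

The remaining 49.896% is split between Ze-198 (fraction x) and Ze-202 (fraction 0.49896 − x).
Substituting: 197.948x + 201.938(0.49896 − x) = 100.33158632
(197.948 − 201.938)x = -0.42739816  ⇒  x = 0.10712, y = 0.39184
Ze-198: 10.712%, Ze-202: 39.184%.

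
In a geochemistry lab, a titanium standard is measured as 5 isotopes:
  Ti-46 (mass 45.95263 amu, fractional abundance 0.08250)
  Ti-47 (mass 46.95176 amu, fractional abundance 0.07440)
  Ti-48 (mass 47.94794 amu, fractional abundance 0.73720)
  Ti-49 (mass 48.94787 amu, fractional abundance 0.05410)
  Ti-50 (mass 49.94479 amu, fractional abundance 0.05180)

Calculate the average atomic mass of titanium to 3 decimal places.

47.867 amu

Ar = Σ fᵢ·mᵢ = 0.08250 × 45.95263 + 0.07440 × 46.95176 + 0.73720 × 47.94794 + 0.05410 × 48.94787 + 0.05180 × 49.94479
= 3.791092 + 3.493211 + 35.347221 + 2.648080 + 2.587140 = 47.866744 amu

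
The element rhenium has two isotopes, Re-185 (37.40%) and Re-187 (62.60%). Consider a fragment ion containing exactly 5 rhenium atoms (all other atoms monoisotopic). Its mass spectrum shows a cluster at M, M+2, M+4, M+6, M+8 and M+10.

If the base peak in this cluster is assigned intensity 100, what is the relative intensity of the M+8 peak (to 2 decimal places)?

Binomial terms of (0.3740 + 0.6260)^5: M 0.0073, M+2 0.0612, M+4 0.2050, M+6 0.3431, M+8 0.2872, M+10 0.0961 → M+6 is the base peak.
P(M+6) = C(5,3) × 0.3740^2 × 0.6260^3 = 10 × 0.139876 × 0.24531438 = 0.343136 (base)
P(M+8) = C(5,4) × 0.3740^1 × 0.6260^4 = 5 × 0.3740 × 0.1535668 = 0.287170
Relative intensity = 0.287170 / 0.343136 × 100 = 83.69

83.69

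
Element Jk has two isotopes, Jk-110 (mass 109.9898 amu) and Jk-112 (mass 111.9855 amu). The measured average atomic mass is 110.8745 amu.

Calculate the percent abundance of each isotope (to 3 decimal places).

Jk-110: 55.670%, Jk-112: 44.330%

Let x be the fractional abundance of Jk-110; then Jk-112 has abundance 1 − x.
109.9898·x + 111.9855·(1 − x) = 110.8745
(109.9898 − 111.9855)·x = 110.8745 − 111.9855
x = -1.1110 / -1.9957 = 0.55670 → 55.670% Jk-110, 44.330% Jk-112.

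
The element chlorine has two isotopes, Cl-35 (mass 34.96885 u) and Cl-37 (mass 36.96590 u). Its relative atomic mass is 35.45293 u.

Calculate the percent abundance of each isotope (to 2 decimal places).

Cl-35: 75.76%, Cl-37: 24.24%

Let x be the fractional abundance of Cl-35; then Cl-37 has abundance 1 − x.
34.96885·x + 36.96590·(1 − x) = 35.45293
(34.96885 − 36.96590)·x = 35.45293 − 36.96590
x = -1.51297 / -1.99705 = 0.75760 → 75.76% Cl-35, 24.24% Cl-37.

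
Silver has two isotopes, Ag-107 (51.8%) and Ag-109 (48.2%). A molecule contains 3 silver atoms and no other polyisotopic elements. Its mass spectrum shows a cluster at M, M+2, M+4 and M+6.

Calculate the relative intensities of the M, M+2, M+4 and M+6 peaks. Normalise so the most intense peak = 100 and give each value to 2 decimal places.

Each Ag atom is independently Ag-107 (p = 0.518) or Ag-109 (q = 0.482); the cluster is the binomial expansion (p + q)^3.
P(M) = 0.518^3 = 0.138992
P(M+2) = 3 × 0.518^2 × 0.482^1 = 0.387997
P(M+4) = 3 × 0.518^1 × 0.482^2 = 0.361031
P(M+6) = 0.482^3 = 0.111980
The M+2 peak is largest (0.387997); scaling to 100 gives 35.82 : 100.00 : 93.05 : 28.86.

35.82 : 100.00 : 93.05 : 28.86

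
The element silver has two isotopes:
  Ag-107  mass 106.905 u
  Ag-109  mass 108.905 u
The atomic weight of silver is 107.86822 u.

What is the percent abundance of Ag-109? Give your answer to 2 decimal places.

With x = fraction of Ag-107 (so Ag-109 is 1 − x):
106.905·x + 108.905·(1 − x) = 107.86822
(106.905 − 108.905)·x = 107.86822 − 108.905
x = -1.03678 / -2.000 = 0.51839 → 51.84% Ag-107, 48.16% Ag-109.

48.16%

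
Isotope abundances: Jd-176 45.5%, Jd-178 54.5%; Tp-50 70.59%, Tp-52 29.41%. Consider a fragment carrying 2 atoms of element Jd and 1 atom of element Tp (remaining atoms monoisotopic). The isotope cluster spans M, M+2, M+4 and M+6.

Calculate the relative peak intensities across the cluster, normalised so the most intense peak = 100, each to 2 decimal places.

35.56 : 100.00 : 86.51 : 21.26

Element Jd pattern (n=2): 0.207025 : 0.49595 : 0.297025
Element Tp pattern (n=1): 0.7059 : 0.2941
Convolve the two distributions (both contribute in 2-u steps):
  M: 0.207025×0.7059 = 0.146139
  M+2: 0.207025×0.2941 + 0.49595×0.7059 = 0.410977
  M+4: 0.49595×0.2941 + 0.297025×0.7059 = 0.355529
  M+6: 0.297025×0.2941 = 0.087355
Scale to base peak (0.410977) = 100: 35.56 : 100.00 : 86.51 : 21.26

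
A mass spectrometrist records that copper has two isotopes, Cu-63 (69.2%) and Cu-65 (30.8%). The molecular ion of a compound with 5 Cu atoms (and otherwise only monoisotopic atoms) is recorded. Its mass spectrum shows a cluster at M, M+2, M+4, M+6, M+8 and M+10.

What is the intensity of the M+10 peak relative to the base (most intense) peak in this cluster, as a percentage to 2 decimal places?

Term probabilities: M 0.1587, M+2 0.3531, M+4 0.3144, M+6 0.1399, M+8 0.0311, M+10 0.0028. Base peak = M+2.
P(M+2) = C(5,1) × 0.692^4 × 0.308^1 = 5 × 0.22931073 × 0.3080 = 0.353139 (base)
P(M+10) = C(5,5) × 0.692^0 × 0.308^5 = 1 × 1.0000 × 0.00277175 = 0.002772
Relative intensity = 0.002772 / 0.353139 × 100 = 0.78

0.78%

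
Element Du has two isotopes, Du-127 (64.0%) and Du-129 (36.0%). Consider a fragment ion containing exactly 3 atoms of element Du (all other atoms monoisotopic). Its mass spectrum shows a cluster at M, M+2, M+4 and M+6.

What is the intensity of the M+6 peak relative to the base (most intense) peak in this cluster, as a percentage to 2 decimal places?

10.55%

(0.640 + 0.360)^3 gives M 0.2621, M+2 0.4424, M+4 0.2488, M+6 0.0467; the largest is M+2.
P(M+2) = C(3,1) × 0.640^2 × 0.360^1 = 3 × 0.4096 × 0.3600 = 0.442368 (base)
P(M+6) = C(3,3) × 0.640^0 × 0.360^3 = 1 × 1.0000 × 0.046656 = 0.046656
Relative intensity = 0.046656 / 0.442368 × 100 = 10.55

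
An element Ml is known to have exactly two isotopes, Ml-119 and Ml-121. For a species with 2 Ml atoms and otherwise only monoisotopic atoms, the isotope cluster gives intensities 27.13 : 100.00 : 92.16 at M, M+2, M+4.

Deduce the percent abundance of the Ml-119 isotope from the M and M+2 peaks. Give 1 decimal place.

35.2%

Let p = fractional abundance of Ml-119. I(M+2)/I(M) = [C(2,1)·p^1·(1−p)] / p^2 = 2·(1−p)/p = 100.00/27.13 = 3.6860
(1−p)/p = 3.6860/2 = 1.8430  ⇒  p = 1/(1 + 1.8430) = 0.3517
Ml-119: 35.2%, Ml-121: 64.8%.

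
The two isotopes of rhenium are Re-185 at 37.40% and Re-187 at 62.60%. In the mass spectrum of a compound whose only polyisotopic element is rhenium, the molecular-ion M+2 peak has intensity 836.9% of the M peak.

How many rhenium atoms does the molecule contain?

For n independent Re atoms, I(M+2)/I(M) = n · (abundance Re-187) / (abundance Re-185) = n · 0.6260/0.3740.
n = 8.369 × 0.3740/0.6260 = 5.00 ≈ 5

5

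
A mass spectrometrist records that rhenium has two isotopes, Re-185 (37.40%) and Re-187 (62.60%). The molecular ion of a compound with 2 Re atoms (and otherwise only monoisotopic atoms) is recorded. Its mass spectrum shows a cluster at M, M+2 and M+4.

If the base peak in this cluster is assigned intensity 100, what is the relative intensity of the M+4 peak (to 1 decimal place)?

83.7

(0.3740 + 0.6260)^2 gives M 0.1399, M+2 0.4682, M+4 0.3919; the largest is M+2.
P(M+2) = C(2,1) × 0.3740^1 × 0.6260^1 = 2 × 0.3740 × 0.6260 = 0.468248 (base)
P(M+4) = C(2,2) × 0.3740^0 × 0.6260^2 = 1 × 1.0000 × 0.391876 = 0.391876
Relative intensity = 0.391876 / 0.468248 × 100 = 83.7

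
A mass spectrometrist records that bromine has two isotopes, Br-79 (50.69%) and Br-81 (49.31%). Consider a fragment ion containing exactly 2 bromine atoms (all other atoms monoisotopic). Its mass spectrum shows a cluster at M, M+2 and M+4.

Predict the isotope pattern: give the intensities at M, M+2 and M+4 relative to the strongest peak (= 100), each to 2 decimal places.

51.40 : 100.00 : 48.64

Expanding (0.5069 + 0.4931)^2:
P(M) = 0.5069^2 = 0.256948
P(M+2) = 2 × 0.5069^1 × 0.4931^1 = 0.499905
P(M+4) = 0.4931^2 = 0.243148
The M+2 peak is largest (0.499905); scaling to 100 gives 51.40 : 100.00 : 48.64.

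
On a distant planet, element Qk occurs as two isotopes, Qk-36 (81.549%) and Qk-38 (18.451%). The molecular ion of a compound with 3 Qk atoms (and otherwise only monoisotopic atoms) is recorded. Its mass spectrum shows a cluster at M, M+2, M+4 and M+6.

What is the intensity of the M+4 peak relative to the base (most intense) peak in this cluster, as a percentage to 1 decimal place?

15.4%

Binomial terms of (0.81549 + 0.18451)^3: M 0.5423, M+2 0.3681, M+4 0.0833, M+6 0.0063 → M is the base peak.
P(M) = C(3,0) × 0.81549^3 × 0.18451^0 = 1 × 0.54232037 × 1.0000 = 0.542320 (base)
P(M+4) = C(3,2) × 0.81549^1 × 0.18451^2 = 3 × 0.81549 × 0.03404394 = 0.083287
Relative intensity = 0.083287 / 0.542320 × 100 = 15.4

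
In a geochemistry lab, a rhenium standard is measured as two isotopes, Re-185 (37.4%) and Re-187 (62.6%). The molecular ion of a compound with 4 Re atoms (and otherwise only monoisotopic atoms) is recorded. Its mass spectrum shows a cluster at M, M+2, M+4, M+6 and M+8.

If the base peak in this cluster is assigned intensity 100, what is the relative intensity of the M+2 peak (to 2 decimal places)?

35.69

(0.374 + 0.626)^4 gives M 0.0196, M+2 0.1310, M+4 0.3289, M+6 0.3670, M+8 0.1536; the largest is M+6.
P(M+6) = C(4,3) × 0.374^1 × 0.626^3 = 4 × 0.3740 × 0.24531438 = 0.366990 (base)
P(M+2) = C(4,1) × 0.374^3 × 0.626^1 = 4 × 0.05231362 × 0.6260 = 0.130993
Relative intensity = 0.130993 / 0.366990 × 100 = 35.69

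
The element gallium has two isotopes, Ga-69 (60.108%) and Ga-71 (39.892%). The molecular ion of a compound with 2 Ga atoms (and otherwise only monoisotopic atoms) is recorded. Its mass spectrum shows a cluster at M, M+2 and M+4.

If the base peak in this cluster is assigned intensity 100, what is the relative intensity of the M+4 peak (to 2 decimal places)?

(0.60108 + 0.39892)^2 gives M 0.3613, M+2 0.4796, M+4 0.1591; the largest is M+2.
P(M+2) = C(2,1) × 0.60108^1 × 0.39892^1 = 2 × 0.60108 × 0.39892 = 0.479566 (base)
P(M+4) = C(2,2) × 0.60108^0 × 0.39892^2 = 1 × 1.0000 × 0.15913717 = 0.159137
Relative intensity = 0.159137 / 0.479566 × 100 = 33.18

33.18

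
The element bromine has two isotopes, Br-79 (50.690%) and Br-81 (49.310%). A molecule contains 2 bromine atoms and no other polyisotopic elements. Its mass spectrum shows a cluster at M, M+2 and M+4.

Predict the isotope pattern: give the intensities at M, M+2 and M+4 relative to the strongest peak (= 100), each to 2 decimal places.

51.40 : 100.00 : 48.64

Each Br atom is independently Br-79 (p = 0.50690) or Br-81 (q = 0.49310); the cluster is the binomial expansion (p + q)^2.
P(M) = 0.50690^2 = 0.256948
P(M+2) = 2 × 0.50690^1 × 0.49310^1 = 0.499905
P(M+4) = 0.49310^2 = 0.243148
The M+2 peak is largest (0.499905); scaling to 100 gives 51.40 : 100.00 : 48.64.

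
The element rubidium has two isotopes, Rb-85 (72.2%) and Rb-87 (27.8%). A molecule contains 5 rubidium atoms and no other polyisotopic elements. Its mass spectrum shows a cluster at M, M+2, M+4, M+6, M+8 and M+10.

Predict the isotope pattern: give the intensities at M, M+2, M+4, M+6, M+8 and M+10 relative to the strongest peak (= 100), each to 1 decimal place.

Expanding (0.722 + 0.278)^5:
P(M) = 0.722^5 = 0.196194
P(M+2) = 5 × 0.722^4 × 0.278^1 = 0.377714
P(M+4) = 10 × 0.722^3 × 0.278^2 = 0.290872
P(M+6) = 10 × 0.722^2 × 0.278^3 = 0.111998
P(M+8) = 5 × 0.722^1 × 0.278^4 = 0.021562
P(M+10) = 0.278^5 = 0.001660
The M+2 peak is largest (0.377714); scaling to 100 gives 51.9 : 100.0 : 77.0 : 29.7 : 5.7 : 0.4.

51.9 : 100.0 : 77.0 : 29.7 : 5.7 : 0.4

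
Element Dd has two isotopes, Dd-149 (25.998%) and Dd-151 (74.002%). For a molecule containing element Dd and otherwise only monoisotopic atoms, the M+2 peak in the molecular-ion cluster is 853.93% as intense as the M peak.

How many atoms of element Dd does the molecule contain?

For n independent Dd atoms, I(M+2)/I(M) = n · (abundance Dd-151) / (abundance Dd-149) = n · 0.74002/0.25998.
n = 8.5393 × 0.25998/0.74002 = 3.00 ≈ 3

3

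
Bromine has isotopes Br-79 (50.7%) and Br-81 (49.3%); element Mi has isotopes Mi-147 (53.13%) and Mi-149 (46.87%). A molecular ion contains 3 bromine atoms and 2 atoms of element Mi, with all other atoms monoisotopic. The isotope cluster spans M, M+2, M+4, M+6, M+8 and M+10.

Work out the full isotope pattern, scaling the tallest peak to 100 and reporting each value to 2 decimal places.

Bromine pattern (n=3): 0.13032384 : 0.38017547 : 0.36967753 : 0.11982316
Element Mi pattern (n=2): 0.28227969 : 0.49804062 : 0.21967969
Convolve the two distributions (both contribute in 2-u steps):
  M: 0.13032384×0.28227969 = 0.036788
  M+2: 0.13032384×0.49804062 + 0.38017547×0.28227969 = 0.172222
  M+4: 0.13032384×0.21967969 + 0.38017547×0.49804062 + 0.36967753×0.28227969 = 0.322325
  M+6: 0.38017547×0.21967969 + 0.36967753×0.49804062 + 0.11982316×0.28227969 = 0.301455
  M+8: 0.36967753×0.21967969 + 0.11982316×0.49804062 = 0.140887
  M+10: 0.11982316×0.21967969 = 0.026323
Scale to base peak (0.322325) = 100: 11.41 : 53.43 : 100.00 : 93.53 : 43.71 : 8.17

11.41 : 53.43 : 100.00 : 93.53 : 43.71 : 8.17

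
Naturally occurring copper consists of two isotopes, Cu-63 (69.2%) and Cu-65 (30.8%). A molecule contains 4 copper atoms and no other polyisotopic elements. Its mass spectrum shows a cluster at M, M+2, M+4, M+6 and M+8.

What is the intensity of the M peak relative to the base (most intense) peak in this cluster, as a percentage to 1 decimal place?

56.2%

Term probabilities: M 0.2293, M+2 0.4083, M+4 0.2726, M+6 0.0809, M+8 0.0090. Base peak = M+2.
P(M+2) = C(4,1) × 0.692^3 × 0.308^1 = 4 × 0.33137389 × 0.3080 = 0.408253 (base)
P(M) = C(4,0) × 0.692^4 × 0.308^0 = 1 × 0.22931073 × 1.0000 = 0.229311
Relative intensity = 0.229311 / 0.408253 × 100 = 56.2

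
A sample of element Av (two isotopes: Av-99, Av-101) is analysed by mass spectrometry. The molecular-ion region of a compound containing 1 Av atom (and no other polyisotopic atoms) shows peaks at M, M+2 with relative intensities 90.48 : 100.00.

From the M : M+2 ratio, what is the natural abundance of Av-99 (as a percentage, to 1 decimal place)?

47.5%

If p is the fraction of Av that is Av-99, then I(M+2)/I(M) = [C(1,1)·p^0·(1−p)] / p^1 = 1·(1−p)/p = 100.00/90.48 = 1.1052
(1−p)/p = 1.1052/1 = 1.1052  ⇒  p = 1/(1 + 1.1052) = 0.4750
Av-99: 47.5%, Av-101: 52.5%.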